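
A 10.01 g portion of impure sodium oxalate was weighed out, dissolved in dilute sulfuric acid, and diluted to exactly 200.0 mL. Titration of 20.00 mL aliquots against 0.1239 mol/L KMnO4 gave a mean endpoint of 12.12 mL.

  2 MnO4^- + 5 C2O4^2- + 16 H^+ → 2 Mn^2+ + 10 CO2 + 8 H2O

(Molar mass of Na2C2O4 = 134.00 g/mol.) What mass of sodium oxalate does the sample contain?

5.031 g

n(KMnO4) per titration = 0.01212 × 0.1239 = 1.502 × 10^-3 mol
From the 5:2 ratio, n(Na2C2O4) in each aliquot = 5/2 × 1.502 × 10^-3 = 3.754 × 10^-3 mol
n(Na2C2O4) in the whole flask = 3.754 × 10^-3 × 200.0/20.00 = 0.03754 mol
mass of Na2C2O4 = 0.03754 × 134.00 = 5.031 g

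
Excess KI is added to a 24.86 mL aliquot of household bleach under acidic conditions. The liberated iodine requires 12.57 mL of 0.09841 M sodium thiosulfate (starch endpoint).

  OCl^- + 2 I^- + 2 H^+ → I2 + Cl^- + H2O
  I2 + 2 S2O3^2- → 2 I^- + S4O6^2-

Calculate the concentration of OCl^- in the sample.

n(S2O3^2-) = 0.01257 × 0.09841 = 1.237 × 10^-3 mol
n(I2) = n(S2O3^2-)/2 = 6.185 × 10^-4 mol
n(OCl^-) in the aliquot = 6.185 × 10^-4 mol (1:1 ratio)
[OCl^-] = 6.185 × 10^-4 / 0.02486 = 0.02488 mol/L

0.02488 M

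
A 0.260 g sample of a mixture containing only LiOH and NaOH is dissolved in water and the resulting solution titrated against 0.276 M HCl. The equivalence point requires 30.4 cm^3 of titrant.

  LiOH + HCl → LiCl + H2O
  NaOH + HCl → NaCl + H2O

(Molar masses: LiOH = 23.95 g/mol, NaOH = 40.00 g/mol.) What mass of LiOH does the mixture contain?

0.113 g

n(HCl) = 0.0304 × 0.276 = 8.39 × 10^-3 mol
Let x = n(LiOH), y = n(NaOH).
Titrant: 1x + 1y = 8.39 × 10^-3;  mass: 23.95x + 40.00y = 0.260
Solving, x = 4.71 × 10^-3 mol, y = 3.68 × 10^-3 mol
mass of LiOH = 4.71 × 10^-3 × 23.95 = 0.113 g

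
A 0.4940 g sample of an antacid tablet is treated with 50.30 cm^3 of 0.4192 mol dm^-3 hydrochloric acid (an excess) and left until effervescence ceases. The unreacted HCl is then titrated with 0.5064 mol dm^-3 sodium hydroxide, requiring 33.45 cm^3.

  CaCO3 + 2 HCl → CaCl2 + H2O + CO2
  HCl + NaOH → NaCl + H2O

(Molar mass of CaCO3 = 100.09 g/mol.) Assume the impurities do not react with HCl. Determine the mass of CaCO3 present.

0.2075 g

n(HCl) added = 0.05030 × 0.4192 = 0.02109 mol
n(NaOH) used in back-titration = 0.03345 × 0.5064 = 0.01694 mol
n(HCl) left over = 0.01694 mol (1:1 ratio)
n(HCl) consumed by analyte = 0.02109 − 0.01694 = 4.147 × 10^-3 mol
From the 1:2 ratio, n(CaCO3) = 1/2 × 4.147 × 10^-3 = 2.073 × 10^-3 mol
mass of CaCO3 = 2.073 × 10^-3 × 100.09 = 0.2075 g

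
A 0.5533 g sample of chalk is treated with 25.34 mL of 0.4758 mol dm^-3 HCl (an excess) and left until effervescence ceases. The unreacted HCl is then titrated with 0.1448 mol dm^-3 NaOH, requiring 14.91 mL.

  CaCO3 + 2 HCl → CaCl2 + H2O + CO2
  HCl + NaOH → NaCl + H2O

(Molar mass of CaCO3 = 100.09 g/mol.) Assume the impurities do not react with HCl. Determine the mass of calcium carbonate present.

0.4953 g

n(HCl) added = 0.02534 × 0.4758 = 0.01206 mol
n(NaOH) used in back-titration = 0.01491 × 0.1448 = 2.159 × 10^-3 mol
n(HCl) left over = 2.159 × 10^-3 mol (1:1 ratio)
n(HCl) consumed by analyte = 0.01206 − 2.159 × 10^-3 = 9.898 × 10^-3 mol
From the 1:2 ratio, n(CaCO3) = 1/2 × 9.898 × 10^-3 = 4.949 × 10^-3 mol
mass of CaCO3 = 4.949 × 10^-3 × 100.09 = 0.4953 g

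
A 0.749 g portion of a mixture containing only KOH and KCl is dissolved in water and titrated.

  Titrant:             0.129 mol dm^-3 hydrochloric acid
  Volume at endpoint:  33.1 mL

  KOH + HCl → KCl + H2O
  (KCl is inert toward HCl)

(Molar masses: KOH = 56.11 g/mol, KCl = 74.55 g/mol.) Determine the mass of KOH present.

0.240 g

n(HCl) = 0.0331 × 0.129 = 4.27 × 10^-3 mol
Let x = n(KOH), y = n(KCl).
Titrant: 1x = 4.27 × 10^-3;  mass: 56.11x + 74.55y = 0.749
Solving, x = 4.27 × 10^-3 mol, y = 6.83 × 10^-3 mol
mass of KOH = 4.27 × 10^-3 × 56.11 = 0.240 g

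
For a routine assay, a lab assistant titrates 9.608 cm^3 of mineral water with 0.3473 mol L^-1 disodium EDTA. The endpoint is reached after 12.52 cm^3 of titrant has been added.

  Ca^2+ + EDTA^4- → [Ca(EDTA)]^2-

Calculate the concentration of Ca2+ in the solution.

n(EDTA) = 0.01252 L × 0.3473 mol/L = 4.348 × 10^-3 mol
n(Ca2+) = 4.348 × 10^-3 mol (1:1 mole ratio)
[Ca2+] = 4.348 × 10^-3 mol / 0.009608 L = 0.4526 mol/L

0.4526 mol/L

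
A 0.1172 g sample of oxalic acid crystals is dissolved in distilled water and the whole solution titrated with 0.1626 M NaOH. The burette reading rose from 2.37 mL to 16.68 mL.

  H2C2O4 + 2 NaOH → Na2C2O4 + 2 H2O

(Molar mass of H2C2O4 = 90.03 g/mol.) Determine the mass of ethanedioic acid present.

n(NaOH) = 0.01431 L × 0.1626 mol/L = 2.327 × 10^-3 mol
From the 1:2 ratio, n(H2C2O4) = 1/2 × 2.327 × 10^-3 = 1.163 × 10^-3 mol
mass of H2C2O4 = 1.163 × 10^-3 × 90.03 g/mol = 0.1047 g

0.1047 g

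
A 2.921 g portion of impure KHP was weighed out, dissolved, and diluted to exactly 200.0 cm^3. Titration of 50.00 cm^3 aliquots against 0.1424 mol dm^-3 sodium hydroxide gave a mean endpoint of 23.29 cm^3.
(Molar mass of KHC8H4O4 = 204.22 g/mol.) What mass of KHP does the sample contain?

KHC8H4O4 + NaOH → KNaC8H4O4 + H2O
n(NaOH) per titration = 0.02329 × 0.1424 = 3.316 × 10^-3 mol
n(KHC8H4O4) in each aliquot = 3.316 × 10^-3 mol (1:1 ratio)
n(KHC8H4O4) in the whole flask = 3.316 × 10^-3 × 200.0/50.00 = 0.01327 mol
mass of KHC8H4O4 = 0.01327 × 204.22 = 2.709 g

2.709 g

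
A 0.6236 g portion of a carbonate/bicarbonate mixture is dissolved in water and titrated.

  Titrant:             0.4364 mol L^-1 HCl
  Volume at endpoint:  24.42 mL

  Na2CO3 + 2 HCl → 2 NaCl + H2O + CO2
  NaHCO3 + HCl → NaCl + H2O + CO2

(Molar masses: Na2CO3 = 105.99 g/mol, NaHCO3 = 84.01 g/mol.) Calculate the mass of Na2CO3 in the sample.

0.4642 g

n(HCl) = 0.02442 × 0.4364 = 0.01066 mol
Let x = n(Na2CO3), y = n(NaHCO3).
Titrant: 2x + 1y = 0.01066;  mass: 105.99x + 84.01y = 0.6236
Solving, x = 4.380 × 10^-3 mol, y = 1.897 × 10^-3 mol
mass of Na2CO3 = 4.380 × 10^-3 × 105.99 = 0.4642 g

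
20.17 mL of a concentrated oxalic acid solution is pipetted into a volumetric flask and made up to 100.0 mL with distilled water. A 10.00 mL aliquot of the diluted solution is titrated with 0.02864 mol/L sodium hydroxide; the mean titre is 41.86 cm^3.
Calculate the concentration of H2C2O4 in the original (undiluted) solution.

H2C2O4 + 2 NaOH → Na2C2O4 + 2 H2O
n(NaOH) = 0.04186 × 0.02864 = 1.199 × 10^-3 mol
From the 1:2 ratio, n(H2C2O4) in the aliquot = 1/2 × 1.199 × 10^-3 = 5.994 × 10^-4 mol
[H2C2O4]_dilute = 5.994 × 10^-4 / 0.01000 = 0.05994 mol/L
Dilution factor = 100.0 / 20.17 = 4.958
[H2C2O4]_stock = 0.05994 × 4.958 = 0.2972 mol/L

0.2972 mol/L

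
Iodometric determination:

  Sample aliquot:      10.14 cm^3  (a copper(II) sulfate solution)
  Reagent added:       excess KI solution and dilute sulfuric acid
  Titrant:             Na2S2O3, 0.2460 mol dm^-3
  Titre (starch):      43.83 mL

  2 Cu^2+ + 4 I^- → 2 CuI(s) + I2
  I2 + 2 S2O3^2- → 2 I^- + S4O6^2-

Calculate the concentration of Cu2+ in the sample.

n(S2O3^2-) = 0.04383 × 0.2460 = 0.01078 mol
n(I2) = n(S2O3^2-)/2 = 5.391 × 10^-3 mol
From the 2:1 ratio, n(Cu2+) in the aliquot = 2/1 × 5.391 × 10^-3 = 0.01078 mol
[Cu2+] = 0.01078 / 0.01014 = 1.063 mol/L

1.063 mol/L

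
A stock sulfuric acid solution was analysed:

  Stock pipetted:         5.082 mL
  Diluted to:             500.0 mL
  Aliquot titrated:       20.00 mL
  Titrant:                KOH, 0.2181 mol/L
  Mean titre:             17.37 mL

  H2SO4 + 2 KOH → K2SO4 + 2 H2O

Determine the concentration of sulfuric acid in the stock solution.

n(KOH) = 0.01737 × 0.2181 = 3.788 × 10^-3 mol
From the 1:2 ratio, n(H2SO4) in the aliquot = 1/2 × 3.788 × 10^-3 = 1.894 × 10^-3 mol
[H2SO4]_dilute = 1.894 × 10^-3 / 0.02000 = 0.09471 mol/L
Dilution factor = 500.0 / 5.082 = 98.39
[H2SO4]_stock = 0.09471 × 98.39 = 9.318 mol/L

9.318 mol/L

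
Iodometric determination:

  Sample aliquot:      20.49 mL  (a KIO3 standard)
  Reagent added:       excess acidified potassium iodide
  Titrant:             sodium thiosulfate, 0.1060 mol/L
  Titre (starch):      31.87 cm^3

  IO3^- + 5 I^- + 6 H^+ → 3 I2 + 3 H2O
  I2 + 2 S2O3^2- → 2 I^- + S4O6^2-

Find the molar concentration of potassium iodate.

0.02748 mol/L

n(S2O3^2-) = 0.03187 × 0.1060 = 3.378 × 10^-3 mol
n(I2) = n(S2O3^2-)/2 = 1.689 × 10^-3 mol
From the 1:3 ratio, n(IO3^-) in the aliquot = 1/3 × 1.689 × 10^-3 = 5.630 × 10^-4 mol
[IO3^-] = 5.630 × 10^-4 / 0.02049 = 0.02748 mol/L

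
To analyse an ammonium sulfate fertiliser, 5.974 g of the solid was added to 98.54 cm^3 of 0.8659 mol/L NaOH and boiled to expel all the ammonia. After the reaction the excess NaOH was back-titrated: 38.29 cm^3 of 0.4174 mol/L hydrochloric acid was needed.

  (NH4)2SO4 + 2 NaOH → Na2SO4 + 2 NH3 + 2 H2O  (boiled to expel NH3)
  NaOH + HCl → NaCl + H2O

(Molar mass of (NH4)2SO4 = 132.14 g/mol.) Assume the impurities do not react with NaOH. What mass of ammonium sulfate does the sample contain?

n(NaOH) added = 0.09854 × 0.8659 = 0.08533 mol
n(HCl) used in back-titration = 0.03829 × 0.4174 = 0.01598 mol
n(NaOH) left over = 0.01598 mol (1:1 ratio)
n(NaOH) consumed by analyte = 0.08533 − 0.01598 = 0.06934 mol
From the 1:2 ratio, n((NH4)2SO4) = 1/2 × 0.06934 = 0.03467 mol
mass of (NH4)2SO4 = 0.03467 × 132.14 = 4.582 g

4.582 g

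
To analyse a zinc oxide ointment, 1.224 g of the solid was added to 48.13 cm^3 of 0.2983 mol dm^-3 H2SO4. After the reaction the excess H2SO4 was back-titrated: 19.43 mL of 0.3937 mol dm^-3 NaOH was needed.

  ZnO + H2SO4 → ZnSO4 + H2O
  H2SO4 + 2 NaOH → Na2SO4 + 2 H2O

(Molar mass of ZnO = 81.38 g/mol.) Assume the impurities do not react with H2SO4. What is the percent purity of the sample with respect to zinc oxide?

n(H2SO4) added = 0.04813 × 0.2983 = 0.01436 mol
n(NaOH) used in back-titration = 0.01943 × 0.3937 = 7.650 × 10^-3 mol
From the 1:2 ratio, n(H2SO4) left over = 1/2 × 7.650 × 10^-3 = 3.825 × 10^-3 mol
n(H2SO4) consumed by analyte = 0.01436 − 3.825 × 10^-3 = 0.01053 mol
n(ZnO) = 0.01053 mol (1:1 ratio)
mass of ZnO = 0.01053 × 81.38 = 0.8571 g
% ZnO = 0.8571 / 1.224 × 100 = 70.03 %

70.03 %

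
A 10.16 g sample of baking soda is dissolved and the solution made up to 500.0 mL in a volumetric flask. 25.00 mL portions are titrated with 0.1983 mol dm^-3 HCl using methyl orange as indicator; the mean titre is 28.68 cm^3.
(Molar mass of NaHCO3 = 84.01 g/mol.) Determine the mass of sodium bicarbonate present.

NaHCO3 + HCl → NaCl + H2O + CO2
n(HCl) per titration = 0.02868 × 0.1983 = 5.687 × 10^-3 mol
n(NaHCO3) in each aliquot = 5.687 × 10^-3 mol (1:1 ratio)
n(NaHCO3) in the whole flask = 5.687 × 10^-3 × 500.0/25.00 = 0.1137 mol
mass of NaHCO3 = 0.1137 × 84.01 = 9.556 g

9.556 g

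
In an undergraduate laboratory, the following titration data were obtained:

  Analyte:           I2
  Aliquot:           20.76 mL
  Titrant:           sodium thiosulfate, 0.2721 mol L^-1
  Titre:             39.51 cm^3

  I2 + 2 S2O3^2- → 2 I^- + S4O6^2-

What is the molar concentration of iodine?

0.2589 mol/L

n(Na2S2O3) = 0.03951 L × 0.2721 mol/L = 0.01075 mol
From the 1:2 mole ratio, n(I2) = 1/2 × 0.01075 = 5.375 × 10^-3 mol
[I2] = 5.375 × 10^-3 mol / 0.02076 L = 0.2589 mol/L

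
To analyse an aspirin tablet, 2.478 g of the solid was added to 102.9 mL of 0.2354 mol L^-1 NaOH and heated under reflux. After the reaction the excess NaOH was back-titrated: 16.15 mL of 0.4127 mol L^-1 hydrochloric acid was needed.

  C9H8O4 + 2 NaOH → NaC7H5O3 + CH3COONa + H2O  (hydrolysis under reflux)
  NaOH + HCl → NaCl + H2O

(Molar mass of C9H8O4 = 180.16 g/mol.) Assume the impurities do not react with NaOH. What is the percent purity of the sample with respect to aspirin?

n(NaOH) added = 0.1029 × 0.2354 = 0.02422 mol
n(HCl) used in back-titration = 0.01615 × 0.4127 = 6.665 × 10^-3 mol
n(NaOH) left over = 6.665 × 10^-3 mol (1:1 ratio)
n(NaOH) consumed by analyte = 0.02422 − 6.665 × 10^-3 = 0.01756 mol
From the 1:2 ratio, n(C9H8O4) = 1/2 × 0.01756 = 8.779 × 10^-3 mol
mass of C9H8O4 = 8.779 × 10^-3 × 180.16 = 1.582 g
% C9H8O4 = 1.582 / 2.478 × 100 = 63.83 %

63.83 %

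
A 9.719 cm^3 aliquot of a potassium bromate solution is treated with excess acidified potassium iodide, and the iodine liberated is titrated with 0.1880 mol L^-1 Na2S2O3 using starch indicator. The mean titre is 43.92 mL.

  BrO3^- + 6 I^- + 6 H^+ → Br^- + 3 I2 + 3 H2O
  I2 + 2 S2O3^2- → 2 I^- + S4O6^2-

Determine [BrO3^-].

0.1416 mol/L

n(S2O3^2-) = 0.04392 × 0.1880 = 8.257 × 10^-3 mol
n(I2) = n(S2O3^2-)/2 = 4.128 × 10^-3 mol
From the 1:3 ratio, n(BrO3^-) in the aliquot = 1/3 × 4.128 × 10^-3 = 1.376 × 10^-3 mol
[BrO3^-] = 1.376 × 10^-3 / 0.009719 = 0.1416 mol/L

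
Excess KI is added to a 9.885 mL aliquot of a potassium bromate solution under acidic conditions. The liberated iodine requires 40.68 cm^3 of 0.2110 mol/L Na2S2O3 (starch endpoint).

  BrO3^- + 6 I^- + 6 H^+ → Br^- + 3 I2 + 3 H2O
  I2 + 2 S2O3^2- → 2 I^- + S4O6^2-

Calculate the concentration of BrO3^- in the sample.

0.1447 mol/L

n(S2O3^2-) = 0.04068 × 0.2110 = 8.583 × 10^-3 mol
n(I2) = n(S2O3^2-)/2 = 4.292 × 10^-3 mol
From the 1:3 ratio, n(BrO3^-) in the aliquot = 1/3 × 4.292 × 10^-3 = 1.431 × 10^-3 mol
[BrO3^-] = 1.431 × 10^-3 / 0.009885 = 0.1447 mol/L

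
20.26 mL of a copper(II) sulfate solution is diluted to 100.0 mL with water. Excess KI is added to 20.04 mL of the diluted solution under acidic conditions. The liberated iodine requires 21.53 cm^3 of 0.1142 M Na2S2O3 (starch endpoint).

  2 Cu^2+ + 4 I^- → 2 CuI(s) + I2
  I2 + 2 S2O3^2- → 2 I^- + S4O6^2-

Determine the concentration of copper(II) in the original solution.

0.6056 M

n(S2O3^2-) = 0.02153 × 0.1142 = 2.459 × 10^-3 mol
n(I2) = n(S2O3^2-)/2 = 1.229 × 10^-3 mol
From the 2:1 ratio, n(Cu2+) in the aliquot = 2/1 × 1.229 × 10^-3 = 2.459 × 10^-3 mol
[Cu2+]_dilute = 2.459 × 10^-3 / 0.02004 = 0.1227 mol/L
[Cu2+]_original = 0.1227 × 100.0/20.26 = 0.6056 mol/L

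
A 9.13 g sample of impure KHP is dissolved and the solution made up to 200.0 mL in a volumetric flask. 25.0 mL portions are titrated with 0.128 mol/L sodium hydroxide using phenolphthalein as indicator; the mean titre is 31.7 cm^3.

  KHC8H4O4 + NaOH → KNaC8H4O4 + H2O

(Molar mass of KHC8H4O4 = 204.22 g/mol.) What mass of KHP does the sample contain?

n(NaOH) per titration = 0.0317 × 0.128 = 4.06 × 10^-3 mol
n(KHC8H4O4) in each aliquot = 4.06 × 10^-3 mol (1:1 ratio)
n(KHC8H4O4) in the whole flask = 4.06 × 10^-3 × 200.0/25.0 = 0.0325 mol
mass of KHC8H4O4 = 0.0325 × 204.22 = 6.63 g

6.63 g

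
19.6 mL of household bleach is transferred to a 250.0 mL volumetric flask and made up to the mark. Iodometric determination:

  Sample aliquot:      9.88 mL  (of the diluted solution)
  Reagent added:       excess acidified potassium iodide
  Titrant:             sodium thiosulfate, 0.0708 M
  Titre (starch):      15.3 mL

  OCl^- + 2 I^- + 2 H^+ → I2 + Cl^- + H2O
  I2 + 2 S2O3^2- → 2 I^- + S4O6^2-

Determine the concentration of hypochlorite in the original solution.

n(S2O3^2-) = 0.0153 × 0.0708 = 1.08 × 10^-3 mol
n(I2) = n(S2O3^2-)/2 = 5.42 × 10^-4 mol
n(OCl^-) in the aliquot = 5.42 × 10^-4 mol (1:1 ratio)
[OCl^-]_dilute = 5.42 × 10^-4 / 0.00988 = 0.0548 mol/L
[OCl^-]_original = 0.0548 × 250.0/19.6 = 0.699 mol/L

0.699 M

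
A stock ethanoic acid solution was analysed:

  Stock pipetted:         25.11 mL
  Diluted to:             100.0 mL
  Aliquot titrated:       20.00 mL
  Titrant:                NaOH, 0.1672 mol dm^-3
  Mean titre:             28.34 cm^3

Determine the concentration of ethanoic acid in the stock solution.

0.9435 mol/L

CH3COOH + NaOH → CH3COONa + H2O
n(NaOH) = 0.02834 × 0.1672 = 4.738 × 10^-3 mol
n(CH3COOH) in the aliquot = 4.738 × 10^-3 mol (1:1 ratio)
[CH3COOH]_dilute = 4.738 × 10^-3 / 0.02000 = 0.2369 mol/L
Dilution factor = 100.0 / 25.11 = 3.982
[CH3COOH]_stock = 0.2369 × 3.982 = 0.9435 mol/L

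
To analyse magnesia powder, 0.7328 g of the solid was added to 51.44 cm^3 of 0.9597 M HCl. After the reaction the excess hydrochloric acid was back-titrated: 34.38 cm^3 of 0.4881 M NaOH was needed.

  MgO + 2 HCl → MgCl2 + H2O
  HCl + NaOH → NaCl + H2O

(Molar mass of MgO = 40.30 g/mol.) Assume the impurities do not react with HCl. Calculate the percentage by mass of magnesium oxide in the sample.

n(HCl) added = 0.05144 × 0.9597 = 0.04937 mol
n(NaOH) used in back-titration = 0.03438 × 0.4881 = 0.01678 mol
n(HCl) left over = 0.01678 mol (1:1 ratio)
n(HCl) consumed by analyte = 0.04937 − 0.01678 = 0.03259 mol
From the 1:2 ratio, n(MgO) = 1/2 × 0.03259 = 0.01629 mol
mass of MgO = 0.01629 × 40.30 = 0.6566 g
% MgO = 0.6566 / 0.7328 × 100 = 89.60 %

89.60 %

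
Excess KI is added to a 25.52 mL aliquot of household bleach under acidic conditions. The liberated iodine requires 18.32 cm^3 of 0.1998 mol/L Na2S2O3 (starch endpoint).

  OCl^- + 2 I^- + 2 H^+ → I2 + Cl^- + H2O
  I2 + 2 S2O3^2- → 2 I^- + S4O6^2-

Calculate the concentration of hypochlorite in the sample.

n(S2O3^2-) = 0.01832 × 0.1998 = 3.660 × 10^-3 mol
n(I2) = n(S2O3^2-)/2 = 1.830 × 10^-3 mol
n(OCl^-) in the aliquot = 1.830 × 10^-3 mol (1:1 ratio)
[OCl^-] = 1.830 × 10^-3 / 0.02552 = 0.07172 mol/L

0.07172 mol/L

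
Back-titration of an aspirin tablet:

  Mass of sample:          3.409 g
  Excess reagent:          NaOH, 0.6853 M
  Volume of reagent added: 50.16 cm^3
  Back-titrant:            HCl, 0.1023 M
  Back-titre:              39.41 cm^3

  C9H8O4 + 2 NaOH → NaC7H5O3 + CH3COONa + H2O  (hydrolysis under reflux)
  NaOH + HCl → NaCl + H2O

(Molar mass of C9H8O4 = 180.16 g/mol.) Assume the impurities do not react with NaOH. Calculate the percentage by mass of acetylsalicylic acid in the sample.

n(NaOH) added = 0.05016 × 0.6853 = 0.03437 mol
n(HCl) used in back-titration = 0.03941 × 0.1023 = 4.032 × 10^-3 mol
n(NaOH) left over = 4.032 × 10^-3 mol (1:1 ratio)
n(NaOH) consumed by analyte = 0.03437 − 4.032 × 10^-3 = 0.03034 mol
From the 1:2 ratio, n(C9H8O4) = 1/2 × 0.03034 = 0.01517 mol
mass of C9H8O4 = 0.01517 × 180.16 = 2.733 g
% C9H8O4 = 2.733 / 3.409 × 100 = 80.18 %

80.18 %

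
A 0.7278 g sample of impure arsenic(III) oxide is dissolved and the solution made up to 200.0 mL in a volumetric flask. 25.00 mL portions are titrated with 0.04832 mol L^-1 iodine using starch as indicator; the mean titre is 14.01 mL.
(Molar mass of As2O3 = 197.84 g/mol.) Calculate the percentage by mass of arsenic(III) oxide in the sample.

73.61 %

As2O3 + 2 I2 + 2 H2O → As2O5 + 4 HI
n(I2) per titration = 0.01401 × 0.04832 = 6.770 × 10^-4 mol
From the 1:2 ratio, n(As2O3) in each aliquot = 1/2 × 6.770 × 10^-4 = 3.385 × 10^-4 mol
n(As2O3) in the whole flask = 3.385 × 10^-4 × 200.0/25.00 = 2.708 × 10^-3 mol
mass of As2O3 = 2.708 × 10^-3 × 197.84 = 0.5357 g
% As2O3 = 0.5357 / 0.7278 × 100 = 73.61 %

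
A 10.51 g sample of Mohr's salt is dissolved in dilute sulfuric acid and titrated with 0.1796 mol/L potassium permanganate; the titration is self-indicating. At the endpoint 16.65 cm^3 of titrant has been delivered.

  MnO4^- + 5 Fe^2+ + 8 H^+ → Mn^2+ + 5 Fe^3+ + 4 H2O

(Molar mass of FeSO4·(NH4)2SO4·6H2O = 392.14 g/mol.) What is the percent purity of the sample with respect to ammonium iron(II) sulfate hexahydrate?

55.79 %

n(KMnO4) = 0.01665 L × 0.1796 mol/L = 2.990 × 10^-3 mol
From the 5:1 ratio, n(FeSO4·(NH4)2SO4·6H2O) = 5/1 × 2.990 × 10^-3 = 0.01495 mol
mass of FeSO4·(NH4)2SO4·6H2O = 0.01495 × 392.14 g/mol = 5.863 g
% FeSO4·(NH4)2SO4·6H2O = 5.863 / 10.51 × 100 = 55.79 %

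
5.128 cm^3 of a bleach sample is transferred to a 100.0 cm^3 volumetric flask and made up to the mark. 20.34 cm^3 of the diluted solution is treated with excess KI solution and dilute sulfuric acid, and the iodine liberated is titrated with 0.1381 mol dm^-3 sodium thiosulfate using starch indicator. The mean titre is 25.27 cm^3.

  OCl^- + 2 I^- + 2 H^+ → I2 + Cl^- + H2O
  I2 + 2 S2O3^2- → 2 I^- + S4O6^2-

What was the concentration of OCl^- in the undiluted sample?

1.673 mol/L

n(S2O3^2-) = 0.02527 × 0.1381 = 3.490 × 10^-3 mol
n(I2) = n(S2O3^2-)/2 = 1.745 × 10^-3 mol
n(OCl^-) in the aliquot = 1.745 × 10^-3 mol (1:1 ratio)
[OCl^-]_dilute = 1.745 × 10^-3 / 0.02034 = 0.08579 mol/L
[OCl^-]_original = 0.08579 × 100.0/5.128 = 1.673 mol/L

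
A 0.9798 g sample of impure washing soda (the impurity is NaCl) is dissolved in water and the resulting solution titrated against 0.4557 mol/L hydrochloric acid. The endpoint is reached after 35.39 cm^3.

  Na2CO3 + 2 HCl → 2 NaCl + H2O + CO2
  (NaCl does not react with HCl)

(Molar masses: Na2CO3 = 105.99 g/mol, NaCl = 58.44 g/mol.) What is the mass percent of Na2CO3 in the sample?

n(HCl) = 0.03539 × 0.4557 = 0.01613 mol
Let x = n(Na2CO3), y = n(NaCl).
Titrant: 2x = 0.01613;  mass: 105.99x + 58.44y = 0.9798
Solving, x = 8.064 × 10^-3 mol, y = 2.141 × 10^-3 mol
mass of Na2CO3 = 8.064 × 10^-3 × 105.99 = 0.8547 g
% Na2CO3 = 0.8547 / 0.9798 × 100 = 87.23 %

87.23 %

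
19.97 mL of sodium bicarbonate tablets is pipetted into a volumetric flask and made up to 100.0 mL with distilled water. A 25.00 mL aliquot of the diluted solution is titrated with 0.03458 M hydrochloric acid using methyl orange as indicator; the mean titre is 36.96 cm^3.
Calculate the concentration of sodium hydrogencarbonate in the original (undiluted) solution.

NaHCO3 + HCl → NaCl + H2O + CO2
n(HCl) = 0.03696 × 0.03458 = 1.278 × 10^-3 mol
n(NaHCO3) in the aliquot = 1.278 × 10^-3 mol (1:1 ratio)
[NaHCO3]_dilute = 1.278 × 10^-3 / 0.02500 = 0.05112 mol/L
Dilution factor = 100.0 / 19.97 = 5.008
[NaHCO3]_stock = 0.05112 × 5.008 = 0.2560 mol/L

0.2560 M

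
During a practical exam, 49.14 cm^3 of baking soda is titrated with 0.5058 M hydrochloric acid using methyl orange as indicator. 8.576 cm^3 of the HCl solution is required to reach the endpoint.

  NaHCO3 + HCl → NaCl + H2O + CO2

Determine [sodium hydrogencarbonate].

0.08827 M

n(HCl) = 0.008576 L × 0.5058 mol/L = 4.338 × 10^-3 mol
n(NaHCO3) = 4.338 × 10^-3 mol (1:1 mole ratio)
[NaHCO3] = 4.338 × 10^-3 mol / 0.04914 L = 0.08827 mol/L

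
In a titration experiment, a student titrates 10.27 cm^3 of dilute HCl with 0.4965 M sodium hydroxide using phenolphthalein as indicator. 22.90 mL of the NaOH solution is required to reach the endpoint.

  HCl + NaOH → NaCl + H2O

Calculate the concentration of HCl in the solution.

1.107 M

n(NaOH) = 0.02290 L × 0.4965 mol/L = 0.01137 mol
n(HCl) = 0.01137 mol (1:1 mole ratio)
[HCl] = 0.01137 mol / 0.01027 L = 1.107 mol/L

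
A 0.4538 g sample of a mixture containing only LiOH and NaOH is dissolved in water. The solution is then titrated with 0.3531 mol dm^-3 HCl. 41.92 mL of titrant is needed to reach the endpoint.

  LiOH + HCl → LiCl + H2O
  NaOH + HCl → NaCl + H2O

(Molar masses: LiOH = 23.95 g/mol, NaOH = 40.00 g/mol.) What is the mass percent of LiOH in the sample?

45.47 %

n(HCl) = 0.04192 × 0.3531 = 0.01480 mol
Let x = n(LiOH), y = n(NaOH).
Titrant: 1x + 1y = 0.01480;  mass: 23.95x + 40.00y = 0.4538
Solving, x = 8.615 × 10^-3 mol, y = 6.186 × 10^-3 mol
mass of LiOH = 8.615 × 10^-3 × 23.95 = 0.2063 g
% LiOH = 0.2063 / 0.4538 × 100 = 45.47 %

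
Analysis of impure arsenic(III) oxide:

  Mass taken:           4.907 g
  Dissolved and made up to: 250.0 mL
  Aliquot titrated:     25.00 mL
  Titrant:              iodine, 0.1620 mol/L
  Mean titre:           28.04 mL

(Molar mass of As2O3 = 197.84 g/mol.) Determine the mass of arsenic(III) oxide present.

4.493 g

As2O3 + 2 I2 + 2 H2O → As2O5 + 4 HI
n(I2) per titration = 0.02804 × 0.1620 = 4.542 × 10^-3 mol
From the 1:2 ratio, n(As2O3) in each aliquot = 1/2 × 4.542 × 10^-3 = 2.271 × 10^-3 mol
n(As2O3) in the whole flask = 2.271 × 10^-3 × 250.0/25.00 = 0.02271 mol
mass of As2O3 = 0.02271 × 197.84 = 4.493 g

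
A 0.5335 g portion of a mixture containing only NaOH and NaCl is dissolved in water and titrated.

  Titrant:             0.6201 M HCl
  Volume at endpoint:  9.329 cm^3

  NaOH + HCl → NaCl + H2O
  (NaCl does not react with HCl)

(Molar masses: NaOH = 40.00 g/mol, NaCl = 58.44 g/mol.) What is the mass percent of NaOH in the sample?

43.37 %

n(HCl) = 0.009329 × 0.6201 = 5.785 × 10^-3 mol
Let x = n(NaOH), y = n(NaCl).
Titrant: 1x = 5.785 × 10^-3;  mass: 40.00x + 58.44y = 0.5335
Solving, x = 5.785 × 10^-3 mol, y = 5.169 × 10^-3 mol
mass of NaOH = 5.785 × 10^-3 × 40.00 = 0.2314 g
% NaOH = 0.2314 / 0.5335 × 100 = 43.37 %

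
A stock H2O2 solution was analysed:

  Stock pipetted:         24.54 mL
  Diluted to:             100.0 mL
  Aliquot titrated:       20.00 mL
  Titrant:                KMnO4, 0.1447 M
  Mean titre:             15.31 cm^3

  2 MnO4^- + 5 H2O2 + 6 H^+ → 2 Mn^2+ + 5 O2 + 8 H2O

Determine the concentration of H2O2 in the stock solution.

1.128 M

n(KMnO4) = 0.01531 × 0.1447 = 2.215 × 10^-3 mol
From the 5:2 ratio, n(H2O2) in the aliquot = 5/2 × 2.215 × 10^-3 = 5.538 × 10^-3 mol
[H2O2]_dilute = 5.538 × 10^-3 / 0.02000 = 0.2769 mol/L
Dilution factor = 100.0 / 24.54 = 4.075
[H2O2]_stock = 0.2769 × 4.075 = 1.128 mol/L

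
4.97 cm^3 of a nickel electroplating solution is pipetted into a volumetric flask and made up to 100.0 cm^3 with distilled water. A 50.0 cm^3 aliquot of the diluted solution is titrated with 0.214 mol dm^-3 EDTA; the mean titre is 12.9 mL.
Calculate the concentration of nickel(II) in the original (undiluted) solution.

1.11 mol/L

Ni^2+ + EDTA^4- → [Ni(EDTA)]^2-
n(EDTA) = 0.0129 × 0.214 = 2.76 × 10^-3 mol
n(Ni2+) in the aliquot = 2.76 × 10^-3 mol (1:1 ratio)
[Ni2+]_dilute = 2.76 × 10^-3 / 0.0500 = 0.0552 mol/L
Dilution factor = 100.0 / 4.97 = 20.12
[Ni2+]_stock = 0.0552 × 20.12 = 1.11 mol/L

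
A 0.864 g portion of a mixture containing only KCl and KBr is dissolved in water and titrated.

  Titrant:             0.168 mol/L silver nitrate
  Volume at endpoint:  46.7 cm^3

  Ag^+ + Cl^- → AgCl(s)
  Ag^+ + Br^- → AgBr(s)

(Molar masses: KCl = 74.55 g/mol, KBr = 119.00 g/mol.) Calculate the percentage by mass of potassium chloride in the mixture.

n(AgNO3) = 0.0467 × 0.168 = 7.85 × 10^-3 mol
Let x = n(KCl), y = n(KBr).
Titrant: 1x + 1y = 7.85 × 10^-3;  mass: 74.55x + 119.00y = 0.864
Solving, x = 1.57 × 10^-3 mol, y = 6.28 × 10^-3 mol
mass of KCl = 1.57 × 10^-3 × 74.55 = 0.117 g
% KCl = 0.117 / 0.864 × 100 = 13.5 %

13.5 %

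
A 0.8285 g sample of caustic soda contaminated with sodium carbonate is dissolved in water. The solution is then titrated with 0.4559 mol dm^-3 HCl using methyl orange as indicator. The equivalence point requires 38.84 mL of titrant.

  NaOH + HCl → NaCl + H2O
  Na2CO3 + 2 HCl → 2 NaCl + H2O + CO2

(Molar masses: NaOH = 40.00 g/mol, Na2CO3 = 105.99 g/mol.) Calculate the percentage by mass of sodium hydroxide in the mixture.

n(HCl) = 0.03884 × 0.4559 = 0.01771 mol
Let x = n(NaOH), y = n(Na2CO3).
Titrant: 1x + 2y = 0.01771;  mass: 40.00x + 105.99y = 0.8285
Solving, x = 8.456 × 10^-3 mol, y = 4.625 × 10^-3 mol
mass of NaOH = 8.456 × 10^-3 × 40.00 = 0.3383 g
% NaOH = 0.3383 / 0.8285 × 100 = 40.83 %

40.83 %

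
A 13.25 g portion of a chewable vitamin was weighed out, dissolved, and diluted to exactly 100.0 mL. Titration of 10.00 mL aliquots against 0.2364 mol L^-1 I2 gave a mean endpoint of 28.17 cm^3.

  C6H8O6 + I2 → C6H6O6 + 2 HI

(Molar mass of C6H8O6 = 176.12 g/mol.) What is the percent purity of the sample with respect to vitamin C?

n(I2) per titration = 0.02817 × 0.2364 = 6.659 × 10^-3 mol
n(C6H8O6) in each aliquot = 6.659 × 10^-3 mol (1:1 ratio)
n(C6H8O6) in the whole flask = 6.659 × 10^-3 × 100.0/10.00 = 0.06659 mol
mass of C6H8O6 = 0.06659 × 176.12 = 11.73 g
% C6H8O6 = 11.73 / 13.25 × 100 = 88.52 %

88.52 %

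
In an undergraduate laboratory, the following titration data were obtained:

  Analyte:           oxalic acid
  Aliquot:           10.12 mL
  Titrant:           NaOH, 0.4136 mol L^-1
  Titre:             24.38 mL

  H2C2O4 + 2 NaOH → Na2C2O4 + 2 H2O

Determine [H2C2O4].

0.4982 mol/L

n(NaOH) = 0.02438 L × 0.4136 mol/L = 0.01008 mol
From the 1:2 mole ratio, n(H2C2O4) = 1/2 × 0.01008 = 5.042 × 10^-3 mol
[H2C2O4] = 5.042 × 10^-3 mol / 0.01012 L = 0.4982 mol/L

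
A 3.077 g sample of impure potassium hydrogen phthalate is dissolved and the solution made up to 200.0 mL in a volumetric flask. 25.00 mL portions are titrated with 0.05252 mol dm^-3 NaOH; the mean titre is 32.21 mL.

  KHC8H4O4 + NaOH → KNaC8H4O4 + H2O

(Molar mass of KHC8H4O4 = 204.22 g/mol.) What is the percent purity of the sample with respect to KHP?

n(NaOH) per titration = 0.03221 × 0.05252 = 1.692 × 10^-3 mol
n(KHC8H4O4) in each aliquot = 1.692 × 10^-3 mol (1:1 ratio)
n(KHC8H4O4) in the whole flask = 1.692 × 10^-3 × 200.0/25.00 = 0.01353 mol
mass of KHC8H4O4 = 0.01353 × 204.22 = 2.764 g
% KHC8H4O4 = 2.764 / 3.077 × 100 = 89.82 %

89.82 %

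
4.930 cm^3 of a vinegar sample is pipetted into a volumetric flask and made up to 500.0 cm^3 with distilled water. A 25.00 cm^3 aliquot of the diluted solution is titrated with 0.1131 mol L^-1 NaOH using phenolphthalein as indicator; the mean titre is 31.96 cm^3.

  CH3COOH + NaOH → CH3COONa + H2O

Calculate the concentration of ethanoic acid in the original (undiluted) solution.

14.66 mol/L

n(NaOH) = 0.03196 × 0.1131 = 3.615 × 10^-3 mol
n(CH3COOH) in the aliquot = 3.615 × 10^-3 mol (1:1 ratio)
[CH3COOH]_dilute = 3.615 × 10^-3 / 0.02500 = 0.1446 mol/L
Dilution factor = 500.0 / 4.930 = 101.4
[CH3COOH]_stock = 0.1446 × 101.4 = 14.66 mol/L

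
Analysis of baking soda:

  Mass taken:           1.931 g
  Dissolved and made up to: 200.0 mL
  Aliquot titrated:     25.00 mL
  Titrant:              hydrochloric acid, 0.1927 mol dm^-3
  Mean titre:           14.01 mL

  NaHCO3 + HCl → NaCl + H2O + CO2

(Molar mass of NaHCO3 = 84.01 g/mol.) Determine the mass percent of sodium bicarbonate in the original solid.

n(HCl) per titration = 0.01401 × 0.1927 = 2.700 × 10^-3 mol
n(NaHCO3) in each aliquot = 2.700 × 10^-3 mol (1:1 ratio)
n(NaHCO3) in the whole flask = 2.700 × 10^-3 × 200.0/25.00 = 0.02160 mol
mass of NaHCO3 = 0.02160 × 84.01 = 1.814 g
% NaHCO3 = 1.814 / 1.931 × 100 = 93.96 %

93.96 %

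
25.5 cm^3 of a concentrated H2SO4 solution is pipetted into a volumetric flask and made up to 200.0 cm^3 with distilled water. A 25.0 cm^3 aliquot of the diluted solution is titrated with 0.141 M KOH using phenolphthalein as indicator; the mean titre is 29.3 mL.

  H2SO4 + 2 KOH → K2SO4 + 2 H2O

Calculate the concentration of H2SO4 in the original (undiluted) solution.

n(KOH) = 0.0293 × 0.141 = 4.13 × 10^-3 mol
From the 1:2 ratio, n(H2SO4) in the aliquot = 1/2 × 4.13 × 10^-3 = 2.07 × 10^-3 mol
[H2SO4]_dilute = 2.07 × 10^-3 / 0.0250 = 0.0826 mol/L
Dilution factor = 200.0 / 25.5 = 7.843
[H2SO4]_stock = 0.0826 × 7.843 = 0.648 mol/L

0.648 M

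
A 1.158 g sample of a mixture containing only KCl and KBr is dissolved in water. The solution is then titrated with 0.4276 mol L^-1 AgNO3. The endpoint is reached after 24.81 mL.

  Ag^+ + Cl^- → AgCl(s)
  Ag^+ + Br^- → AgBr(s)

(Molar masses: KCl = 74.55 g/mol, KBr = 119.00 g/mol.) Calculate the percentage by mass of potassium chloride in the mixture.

n(AgNO3) = 0.02481 × 0.4276 = 0.01061 mol
Let x = n(KCl), y = n(KBr).
Titrant: 1x + 1y = 0.01061;  mass: 74.55x + 119.00y = 1.158
Solving, x = 2.350 × 10^-3 mol, y = 8.259 × 10^-3 mol
mass of KCl = 2.350 × 10^-3 × 74.55 = 0.1752 g
% KCl = 0.1752 / 1.158 × 100 = 15.13 %

15.13 %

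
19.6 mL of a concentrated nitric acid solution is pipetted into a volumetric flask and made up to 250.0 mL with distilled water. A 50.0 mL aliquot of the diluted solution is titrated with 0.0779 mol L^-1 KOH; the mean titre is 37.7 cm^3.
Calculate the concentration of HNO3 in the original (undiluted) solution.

HNO3 + KOH → KNO3 + H2O
n(KOH) = 0.0377 × 0.0779 = 2.94 × 10^-3 mol
n(HNO3) in the aliquot = 2.94 × 10^-3 mol (1:1 ratio)
[HNO3]_dilute = 2.94 × 10^-3 / 0.0500 = 0.0587 mol/L
Dilution factor = 250.0 / 19.6 = 12.76
[HNO3]_stock = 0.0587 × 12.76 = 0.749 mol/L

0.749 mol/L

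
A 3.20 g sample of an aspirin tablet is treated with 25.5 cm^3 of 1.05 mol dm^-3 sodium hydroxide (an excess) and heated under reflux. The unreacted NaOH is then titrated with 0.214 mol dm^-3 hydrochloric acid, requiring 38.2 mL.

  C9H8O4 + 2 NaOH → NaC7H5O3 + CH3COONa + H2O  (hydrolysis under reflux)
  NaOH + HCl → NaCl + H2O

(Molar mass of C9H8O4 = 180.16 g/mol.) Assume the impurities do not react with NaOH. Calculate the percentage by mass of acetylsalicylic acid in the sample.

52.4 %

n(NaOH) added = 0.0255 × 1.05 = 0.0268 mol
n(HCl) used in back-titration = 0.0382 × 0.214 = 8.17 × 10^-3 mol
n(NaOH) left over = 8.17 × 10^-3 mol (1:1 ratio)
n(NaOH) consumed by analyte = 0.0268 − 8.17 × 10^-3 = 0.0186 mol
From the 1:2 ratio, n(C9H8O4) = 1/2 × 0.0186 = 9.30 × 10^-3 mol
mass of C9H8O4 = 9.30 × 10^-3 × 180.16 = 1.68 g
% C9H8O4 = 1.68 / 3.20 × 100 = 52.4 %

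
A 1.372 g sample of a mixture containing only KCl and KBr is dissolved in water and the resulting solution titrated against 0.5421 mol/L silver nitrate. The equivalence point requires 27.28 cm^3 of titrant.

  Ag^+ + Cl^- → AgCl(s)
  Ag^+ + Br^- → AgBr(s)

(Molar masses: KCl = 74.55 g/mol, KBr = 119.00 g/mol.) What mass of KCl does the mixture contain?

n(AgNO3) = 0.02728 × 0.5421 = 0.01479 mol
Let x = n(KCl), y = n(KBr).
Titrant: 1x + 1y = 0.01479;  mass: 74.55x + 119.00y = 1.372
Solving, x = 8.725 × 10^-3 mol, y = 6.063 × 10^-3 mol
mass of KCl = 8.725 × 10^-3 × 74.55 = 0.6505 g

0.6505 g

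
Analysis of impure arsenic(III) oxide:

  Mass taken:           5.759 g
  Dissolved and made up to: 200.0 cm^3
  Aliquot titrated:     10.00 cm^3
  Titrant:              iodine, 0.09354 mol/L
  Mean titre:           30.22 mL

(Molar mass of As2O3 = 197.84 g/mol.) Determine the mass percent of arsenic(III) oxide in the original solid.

97.11 %

As2O3 + 2 I2 + 2 H2O → As2O5 + 4 HI
n(I2) per titration = 0.03022 × 0.09354 = 2.827 × 10^-3 mol
From the 1:2 ratio, n(As2O3) in each aliquot = 1/2 × 2.827 × 10^-3 = 1.413 × 10^-3 mol
n(As2O3) in the whole flask = 1.413 × 10^-3 × 200.0/10.00 = 0.02827 mol
mass of As2O3 = 0.02827 × 197.84 = 5.592 g
% As2O3 = 5.592 / 5.759 × 100 = 97.11 %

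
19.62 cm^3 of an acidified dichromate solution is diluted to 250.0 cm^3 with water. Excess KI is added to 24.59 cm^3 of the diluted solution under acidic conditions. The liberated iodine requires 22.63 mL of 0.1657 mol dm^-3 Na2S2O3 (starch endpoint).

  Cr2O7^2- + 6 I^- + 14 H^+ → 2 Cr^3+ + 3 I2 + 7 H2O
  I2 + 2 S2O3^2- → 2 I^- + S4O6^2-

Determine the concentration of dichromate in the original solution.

n(S2O3^2-) = 0.02263 × 0.1657 = 3.750 × 10^-3 mol
n(I2) = n(S2O3^2-)/2 = 1.875 × 10^-3 mol
From the 1:3 ratio, n(Cr2O7^2-) in the aliquot = 1/3 × 1.875 × 10^-3 = 6.250 × 10^-4 mol
[Cr2O7^2-]_dilute = 6.250 × 10^-4 / 0.02459 = 0.02542 mol/L
[Cr2O7^2-]_original = 0.02542 × 250.0/19.62 = 0.3238 mol/L

0.3238 mol/L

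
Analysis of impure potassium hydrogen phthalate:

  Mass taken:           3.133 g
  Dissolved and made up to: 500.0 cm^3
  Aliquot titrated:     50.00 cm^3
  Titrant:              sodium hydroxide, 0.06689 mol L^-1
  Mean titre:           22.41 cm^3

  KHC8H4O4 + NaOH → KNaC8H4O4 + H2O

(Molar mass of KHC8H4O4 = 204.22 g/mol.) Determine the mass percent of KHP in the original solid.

97.71 %

n(NaOH) per titration = 0.02241 × 0.06689 = 1.499 × 10^-3 mol
n(KHC8H4O4) in each aliquot = 1.499 × 10^-3 mol (1:1 ratio)
n(KHC8H4O4) in the whole flask = 1.499 × 10^-3 × 500.0/50.00 = 0.01499 mol
mass of KHC8H4O4 = 0.01499 × 204.22 = 3.061 g
% KHC8H4O4 = 3.061 / 3.133 × 100 = 97.71 %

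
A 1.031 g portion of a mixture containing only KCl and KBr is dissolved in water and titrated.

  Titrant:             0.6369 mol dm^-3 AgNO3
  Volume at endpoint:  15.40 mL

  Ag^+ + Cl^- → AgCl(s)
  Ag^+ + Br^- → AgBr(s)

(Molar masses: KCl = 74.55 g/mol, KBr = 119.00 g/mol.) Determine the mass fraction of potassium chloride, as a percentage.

n(AgNO3) = 0.01540 × 0.6369 = 9.808 × 10^-3 mol
Let x = n(KCl), y = n(KBr).
Titrant: 1x + 1y = 9.808 × 10^-3;  mass: 74.55x + 119.00y = 1.031
Solving, x = 3.064 × 10^-3 mol, y = 6.745 × 10^-3 mol
mass of KCl = 3.064 × 10^-3 × 74.55 = 0.2284 g
% KCl = 0.2284 / 1.031 × 100 = 22.15 %

22.15 %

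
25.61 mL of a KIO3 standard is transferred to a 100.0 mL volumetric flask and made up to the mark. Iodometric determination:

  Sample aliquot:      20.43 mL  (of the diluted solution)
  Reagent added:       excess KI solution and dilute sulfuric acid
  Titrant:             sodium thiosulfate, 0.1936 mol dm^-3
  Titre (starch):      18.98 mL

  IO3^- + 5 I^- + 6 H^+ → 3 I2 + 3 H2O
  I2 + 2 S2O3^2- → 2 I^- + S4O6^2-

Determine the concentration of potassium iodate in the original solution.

n(S2O3^2-) = 0.01898 × 0.1936 = 3.675 × 10^-3 mol
n(I2) = n(S2O3^2-)/2 = 1.837 × 10^-3 mol
From the 1:3 ratio, n(IO3^-) in the aliquot = 1/3 × 1.837 × 10^-3 = 6.124 × 10^-4 mol
[IO3^-]_dilute = 6.124 × 10^-4 / 0.02043 = 0.02998 mol/L
[IO3^-]_original = 0.02998 × 100.0/25.61 = 0.1171 mol/L

0.1171 mol/L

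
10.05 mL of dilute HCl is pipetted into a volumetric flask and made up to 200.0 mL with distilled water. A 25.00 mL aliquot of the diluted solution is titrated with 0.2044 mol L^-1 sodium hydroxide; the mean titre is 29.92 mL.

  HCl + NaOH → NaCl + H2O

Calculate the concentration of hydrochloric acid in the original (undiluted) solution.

4.868 mol/L

n(NaOH) = 0.02992 × 0.2044 = 6.116 × 10^-3 mol
n(HCl) in the aliquot = 6.116 × 10^-3 mol (1:1 ratio)
[HCl]_dilute = 6.116 × 10^-3 / 0.02500 = 0.2446 mol/L
Dilution factor = 200.0 / 10.05 = 19.90
[HCl]_stock = 0.2446 × 19.90 = 4.868 mol/L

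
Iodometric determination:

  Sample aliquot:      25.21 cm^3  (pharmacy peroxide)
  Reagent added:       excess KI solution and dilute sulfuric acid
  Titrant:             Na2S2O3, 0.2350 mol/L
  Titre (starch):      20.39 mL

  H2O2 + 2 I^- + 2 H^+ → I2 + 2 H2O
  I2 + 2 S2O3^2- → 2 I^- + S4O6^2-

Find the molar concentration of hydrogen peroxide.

n(S2O3^2-) = 0.02039 × 0.2350 = 4.792 × 10^-3 mol
n(I2) = n(S2O3^2-)/2 = 2.396 × 10^-3 mol
n(H2O2) in the aliquot = 2.396 × 10^-3 mol (1:1 ratio)
[H2O2] = 2.396 × 10^-3 / 0.02521 = 0.09503 mol/L

0.09503 mol/L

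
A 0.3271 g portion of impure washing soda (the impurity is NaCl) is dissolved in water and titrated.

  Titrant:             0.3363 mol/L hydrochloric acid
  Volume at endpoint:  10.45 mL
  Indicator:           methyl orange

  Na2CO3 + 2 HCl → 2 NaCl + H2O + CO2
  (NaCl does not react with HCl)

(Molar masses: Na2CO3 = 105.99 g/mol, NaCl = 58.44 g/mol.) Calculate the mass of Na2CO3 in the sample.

0.1862 g

n(HCl) = 0.01045 × 0.3363 = 3.514 × 10^-3 mol
Let x = n(Na2CO3), y = n(NaCl).
Titrant: 2x = 3.514 × 10^-3;  mass: 105.99x + 58.44y = 0.3271
Solving, x = 1.757 × 10^-3 mol, y = 2.410 × 10^-3 mol
mass of Na2CO3 = 1.757 × 10^-3 × 105.99 = 0.1862 g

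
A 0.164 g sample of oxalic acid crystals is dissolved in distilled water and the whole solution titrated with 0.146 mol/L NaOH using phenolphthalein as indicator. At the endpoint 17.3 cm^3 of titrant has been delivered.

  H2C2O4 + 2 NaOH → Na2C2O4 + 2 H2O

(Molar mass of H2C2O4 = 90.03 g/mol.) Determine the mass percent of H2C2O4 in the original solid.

n(NaOH) = 0.0173 L × 0.146 mol/L = 2.53 × 10^-3 mol
From the 1:2 ratio, n(H2C2O4) = 1/2 × 2.53 × 10^-3 = 1.26 × 10^-3 mol
mass of H2C2O4 = 1.26 × 10^-3 × 90.03 g/mol = 0.114 g
% H2C2O4 = 0.114 / 0.164 × 100 = 69.3 %

69.3 %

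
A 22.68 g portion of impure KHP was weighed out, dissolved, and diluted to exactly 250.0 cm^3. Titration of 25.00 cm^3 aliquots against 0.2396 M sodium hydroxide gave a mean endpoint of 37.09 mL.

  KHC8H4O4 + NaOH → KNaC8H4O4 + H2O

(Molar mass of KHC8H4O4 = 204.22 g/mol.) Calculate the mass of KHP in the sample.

n(NaOH) per titration = 0.03709 × 0.2396 = 8.887 × 10^-3 mol
n(KHC8H4O4) in each aliquot = 8.887 × 10^-3 mol (1:1 ratio)
n(KHC8H4O4) in the whole flask = 8.887 × 10^-3 × 250.0/25.00 = 0.08887 mol
mass of KHC8H4O4 = 0.08887 × 204.22 = 18.15 g

18.15 g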